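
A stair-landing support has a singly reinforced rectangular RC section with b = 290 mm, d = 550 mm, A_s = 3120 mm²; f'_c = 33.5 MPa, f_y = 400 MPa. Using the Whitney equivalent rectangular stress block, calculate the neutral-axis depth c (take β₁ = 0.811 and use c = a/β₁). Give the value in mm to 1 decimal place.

T = A_s f_y = 3120 × 400 = 1248000 N = 1248 kN.
Setting C = 0.85 f'_c a b equal to T: a = 1248000/(0.85 × 33.5 × 290) = 151.131 mm.
With β₁ = 0.811, c = a/β₁ = 151.131/0.811 = 186.4 mm.

c ≈ 186.4 mm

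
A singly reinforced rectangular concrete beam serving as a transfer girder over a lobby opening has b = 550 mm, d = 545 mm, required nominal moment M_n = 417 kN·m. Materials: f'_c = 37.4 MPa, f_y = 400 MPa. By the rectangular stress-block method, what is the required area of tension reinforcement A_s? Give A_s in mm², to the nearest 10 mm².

With M_n = 0.85 f'_c a b (d − a/2), solve the quadratic for a:
a = d − √(d² − 2M_n/(0.85 f'_c b)) = 545 − √(545² − 2 × 417×10⁶/(0.85 × 37.4 × 550)) = 45.67 mm.
A_s = 0.85 f'_c a b / f_y = 0.85 × 37.4 × 45.67 × 550 / 400 = 1996.3 mm².

A_s ≈ 2000 mm²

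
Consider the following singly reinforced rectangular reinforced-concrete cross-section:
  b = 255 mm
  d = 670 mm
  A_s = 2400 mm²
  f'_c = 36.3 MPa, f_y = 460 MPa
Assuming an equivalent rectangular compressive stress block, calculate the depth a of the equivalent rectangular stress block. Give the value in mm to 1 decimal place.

T = A_s f_y = 2400 × 460 = 1104000 N = 1104 kN.
Setting C = 0.85 f'_c a b equal to T: a = 1104000/(0.85 × 36.3 × 255) = 140.3 mm.

a ≈ 140.3 mm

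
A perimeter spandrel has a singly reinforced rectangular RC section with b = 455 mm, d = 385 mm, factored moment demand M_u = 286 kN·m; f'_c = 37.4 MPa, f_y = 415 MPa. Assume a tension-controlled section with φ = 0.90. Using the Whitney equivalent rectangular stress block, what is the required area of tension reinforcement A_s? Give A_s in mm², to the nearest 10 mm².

M_n = M_u/φ = 286/0.90 = 317.778 kN·m.
With M_n = 0.85 f'_c a b (d − a/2), solve the quadratic for a:
a = d − √(d² − 2M_n/(0.85 f'_c b)) = 385 − √(385² − 2 × 317.778×10⁶/(0.85 × 37.4 × 455)) = 62.07 mm.
A_s = 0.85 f'_c a b / f_y = 0.85 × 37.4 × 62.07 × 455 / 415 = 2163.4 mm².

A_s ≈ 2160 mm²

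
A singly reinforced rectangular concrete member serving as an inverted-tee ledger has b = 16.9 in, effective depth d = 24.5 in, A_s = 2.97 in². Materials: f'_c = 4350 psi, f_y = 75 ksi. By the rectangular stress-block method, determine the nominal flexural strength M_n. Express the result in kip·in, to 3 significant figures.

M_n ≈ 5060 kip·in

T = A_s f_y = 2.97 × 75 = 222.75 kips.
a = T/(0.85 f'_c b) = 222.75/(0.85 × 4.35 × 16.9) = 3.565 in.
M_n = T(d − a/2) = 222.75 × (24.5 − 1.7825) = 5060.3 kip·in.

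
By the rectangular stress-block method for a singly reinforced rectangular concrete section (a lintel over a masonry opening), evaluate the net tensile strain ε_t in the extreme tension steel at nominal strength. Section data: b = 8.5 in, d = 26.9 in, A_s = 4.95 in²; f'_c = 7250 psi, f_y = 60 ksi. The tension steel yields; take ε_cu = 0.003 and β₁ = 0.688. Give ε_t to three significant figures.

ε_t ≈ 0.00679

a = A_s f_y/(0.85 f'_c b) = 5.670 in.
β₁ = 0.688, so c = a/β₁ = 5.670/0.688 = 8.241 in.
From the linear strain diagram with ε_cu = 0.003: ε_t = 0.003 (d − c)/c = 0.003 × (26.9 − 8.241)/8.241 = 0.00679.
Since ε_t ≥ 0.005, the section is tension-controlled.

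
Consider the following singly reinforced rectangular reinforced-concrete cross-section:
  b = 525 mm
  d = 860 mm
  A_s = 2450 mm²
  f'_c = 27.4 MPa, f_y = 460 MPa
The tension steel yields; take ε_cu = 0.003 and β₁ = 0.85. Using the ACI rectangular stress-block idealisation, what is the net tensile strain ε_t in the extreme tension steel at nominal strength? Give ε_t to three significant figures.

a = A_s f_y/(0.85 f'_c b) = 92.17 mm.
β₁ = 0.85, so c = a/β₁ = 92.17/0.85 = 108.44 mm.
From the linear strain diagram with ε_cu = 0.003: ε_t = 0.003 (d − c)/c = 0.003 × (860 − 108.44)/108.44 = 0.0208.
Since ε_t ≥ 0.005, the section is tension-controlled.

ε_t ≈ 0.0208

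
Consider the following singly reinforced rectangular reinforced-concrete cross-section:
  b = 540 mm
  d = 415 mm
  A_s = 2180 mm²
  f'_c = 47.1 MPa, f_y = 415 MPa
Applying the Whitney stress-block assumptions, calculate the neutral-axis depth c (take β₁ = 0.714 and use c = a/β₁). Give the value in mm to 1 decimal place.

T = A_s f_y = 2180 × 415 = 904700 N = 904.7 kN.
Setting C = 0.85 f'_c a b equal to T: a = 904700/(0.85 × 47.1 × 540) = 41.848 mm.
With β₁ = 0.714, c = a/β₁ = 41.848/0.714 = 58.6 mm.

c ≈ 58.6 mm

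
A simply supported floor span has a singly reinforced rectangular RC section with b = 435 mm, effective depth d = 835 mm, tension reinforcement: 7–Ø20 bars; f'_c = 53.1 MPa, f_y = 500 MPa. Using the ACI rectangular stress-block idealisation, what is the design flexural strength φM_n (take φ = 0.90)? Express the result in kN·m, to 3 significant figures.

A_s = 7 × 314 = 2198 mm².
T = A_s f_y = 2198 × 500 = 1099000 N = 1099 kN.
From C = T: a = T/(0.85 f'_c b) = 1099000/(0.85 × 53.1 × 435) = 55.98 mm.
M_n = T(d − a/2) = 1099 kN × (835 − 27.99) mm = 886.90 kN·m.
φM_n = 0.90 × 886.90 = 798.21 kN·m.

φM_n ≈ 798 kN·m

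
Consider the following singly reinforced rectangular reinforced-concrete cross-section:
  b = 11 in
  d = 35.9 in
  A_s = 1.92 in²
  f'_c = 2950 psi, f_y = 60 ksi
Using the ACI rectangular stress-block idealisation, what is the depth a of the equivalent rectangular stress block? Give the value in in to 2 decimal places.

T = A_s f_y = 1.92 × 60 = 115.2 kips.
a = T/(0.85 f'_c b) = 115.2/(0.85 × 2.95 × 11) = 4.18 in.

a ≈ 4.18 in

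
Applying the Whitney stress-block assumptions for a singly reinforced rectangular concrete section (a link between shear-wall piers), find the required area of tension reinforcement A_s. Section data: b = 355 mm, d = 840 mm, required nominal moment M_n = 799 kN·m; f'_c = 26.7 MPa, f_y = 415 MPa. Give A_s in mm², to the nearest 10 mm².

A_s ≈ 2480 mm²

With M_n = 0.85 f'_c a b (d − a/2), solve the quadratic for a:
a = d − √(d² − 2M_n/(0.85 f'_c b)) = 840 − √(840² − 2 × 799×10⁶/(0.85 × 26.7 × 355)) = 127.78 mm.
A_s = 0.85 f'_c a b / f_y = 0.85 × 26.7 × 127.78 × 355 / 415 = 2480.7 mm².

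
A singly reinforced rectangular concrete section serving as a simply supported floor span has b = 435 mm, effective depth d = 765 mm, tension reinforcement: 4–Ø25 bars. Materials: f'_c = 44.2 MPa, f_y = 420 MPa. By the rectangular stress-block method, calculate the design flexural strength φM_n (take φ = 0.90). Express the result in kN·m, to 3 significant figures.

A_s = 4 × 491 = 1964 mm².
T = A_s f_y = 1964 × 420 = 824880 N = 824.88 kN.
From C = T: a = T/(0.85 f'_c b) = 824880/(0.85 × 44.2 × 435) = 50.47 mm.
M_n = T(d − a/2) = 824.88 kN × (765 − 25.235) mm = 610.22 kN·m.
φM_n = 0.90 × 610.22 = 549.20 kN·m.

φM_n ≈ 549 kN·m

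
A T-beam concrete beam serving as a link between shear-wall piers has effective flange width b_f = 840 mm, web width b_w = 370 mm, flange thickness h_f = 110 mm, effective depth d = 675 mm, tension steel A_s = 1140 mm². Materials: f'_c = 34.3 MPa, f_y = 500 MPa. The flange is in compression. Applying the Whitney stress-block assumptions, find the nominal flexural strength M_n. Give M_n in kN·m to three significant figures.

Tension: T = A_s f_y = 1140 × 500 = 570000 N.
Try a within the flange: a = T/(0.85 f'_c b_f) = 570000/(0.85 × 34.3 × 840) = 23.27 mm.
Since a = 23.27 ≤ h_f = 110 mm, the stress block lies entirely in the flange; analyse as a rectangular beam of width b_f.
M_n = T(d − a/2) = 570000 × (675 − 11.635) = 378.12 × 10⁶ N·mm.
M_n = 378.12 kN·m.

M_n ≈ 378 kN·m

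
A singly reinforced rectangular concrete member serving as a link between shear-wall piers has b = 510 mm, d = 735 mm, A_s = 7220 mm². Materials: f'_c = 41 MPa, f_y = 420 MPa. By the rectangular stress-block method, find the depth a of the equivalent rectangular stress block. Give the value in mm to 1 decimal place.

a ≈ 170.6 mm

T = A_s f_y = 7220 × 420 = 3032400 N = 3032.4 kN.
Setting C = 0.85 f'_c a b equal to T: a = 3032400/(0.85 × 41 × 510) = 170.6 mm.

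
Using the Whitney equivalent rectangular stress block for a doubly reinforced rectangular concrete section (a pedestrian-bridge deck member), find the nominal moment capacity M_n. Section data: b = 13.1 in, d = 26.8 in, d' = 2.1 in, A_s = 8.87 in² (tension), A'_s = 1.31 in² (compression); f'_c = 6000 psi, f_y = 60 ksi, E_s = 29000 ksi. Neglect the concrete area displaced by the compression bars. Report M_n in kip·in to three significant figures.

M_n ≈ 12600 kip·in

Assume both steels yield.
a = (A_s − A'_s) f_y/(0.85 f'_c b) = (8.87 − 1.31) × 60/(0.85 × 6 × 13.1) = 6.789 in.
c = a/β₁ = 6.789/0.75 = 9.052 in; ε'_s = 0.003(c − d')/c = 0.0023 ≥ ε_y = 0.0021, so the compression steel yields.
M_n = (A_s − A'_s) f_y (d − a/2) + A'_s f_y (d − d') = 453.6 × (26.8 − 3.3945) + 78.6 × (26.8 − 2.1) = 10616.7 + 1941.4 = 12558.1 kip·in.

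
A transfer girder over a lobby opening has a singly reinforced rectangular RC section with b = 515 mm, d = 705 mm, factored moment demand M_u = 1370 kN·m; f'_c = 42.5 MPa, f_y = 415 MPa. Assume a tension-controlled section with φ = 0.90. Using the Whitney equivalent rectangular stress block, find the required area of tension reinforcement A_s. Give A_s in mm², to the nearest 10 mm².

A_s ≈ 5720 mm²

M_n = M_u/φ = 1370/0.90 = 1522.22 kN·m.
With M_n = 0.85 f'_c a b (d − a/2), solve the quadratic for a:
a = d − √(d² − 2M_n/(0.85 f'_c b)) = 705 − √(705² − 2 × 1522.22×10⁶/(0.85 × 42.5 × 515)) = 127.61 mm.
A_s = 0.85 f'_c a b / f_y = 0.85 × 42.5 × 127.61 × 515 / 415 = 5720.7 mm².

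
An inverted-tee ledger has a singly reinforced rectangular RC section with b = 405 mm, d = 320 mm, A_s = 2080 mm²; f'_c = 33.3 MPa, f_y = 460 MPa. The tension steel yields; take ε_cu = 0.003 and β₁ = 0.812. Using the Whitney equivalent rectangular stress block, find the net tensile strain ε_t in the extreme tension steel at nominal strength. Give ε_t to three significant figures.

ε_t ≈ 0.00634

a = A_s f_y/(0.85 f'_c b) = 83.46 mm.
β₁ = 0.812, so c = a/β₁ = 83.46/0.812 = 102.78 mm.
From the linear strain diagram with ε_cu = 0.003: ε_t = 0.003 (d − c)/c = 0.003 × (320 − 102.78)/102.78 = 0.00634.
Since ε_t ≥ 0.005, the section is tension-controlled.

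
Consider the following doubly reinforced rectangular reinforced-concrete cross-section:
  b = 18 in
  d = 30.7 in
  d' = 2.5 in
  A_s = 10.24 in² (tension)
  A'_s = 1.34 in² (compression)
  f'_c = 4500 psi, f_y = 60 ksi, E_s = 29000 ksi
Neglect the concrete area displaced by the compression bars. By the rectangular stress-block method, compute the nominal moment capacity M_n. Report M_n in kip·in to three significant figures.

Assume both steels yield.
a = (A_s − A'_s) f_y/(0.85 f'_c b) = (10.24 − 1.34) × 60/(0.85 × 4.5 × 18) = 7.756 in.
c = a/β₁ = 7.756/0.825 = 9.401 in; ε'_s = 0.003(c − d')/c = 0.0022 ≥ ε_y = 0.0021, so the compression steel yields.
M_n = (A_s − A'_s) f_y (d − a/2) + A'_s f_y (d − d') = 534 × (30.7 − 3.878) + 80.4 × (30.7 − 2.5) = 14322.9 + 2267.3 = 16590.2 kip·in.

M_n ≈ 16600 kip·in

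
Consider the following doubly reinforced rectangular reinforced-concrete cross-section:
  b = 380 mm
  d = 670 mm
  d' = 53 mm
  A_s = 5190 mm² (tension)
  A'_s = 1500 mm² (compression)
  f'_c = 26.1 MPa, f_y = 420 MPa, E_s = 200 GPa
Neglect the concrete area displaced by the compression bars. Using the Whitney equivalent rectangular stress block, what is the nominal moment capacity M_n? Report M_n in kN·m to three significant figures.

M_n ≈ 1280 kN·m

Assume both tension and compression steel yield.
Net tension couple steel: A_s − A'_s = 3690 mm².
a = (A_s − A'_s) f_y / (0.85 f'_c b) = 1549800/(0.85 × 26.1 × 380) = 183.84 mm.
c = a/β₁ = 183.84/0.85 = 216.28 mm; ε'_s = 0.003(c − d')/c = 0.0023 ≥ f_y/E_s = 0.0021, so compression steel does yield.
M_n = (A_s − A'_s) f_y (d − a/2) + A'_s f_y (d − d') = [1549800 × (670 − 91.92) + 630000 × (670 − 53)] × 10⁻⁶ = 895.91 + 388.71 = 1284.62 kN·m.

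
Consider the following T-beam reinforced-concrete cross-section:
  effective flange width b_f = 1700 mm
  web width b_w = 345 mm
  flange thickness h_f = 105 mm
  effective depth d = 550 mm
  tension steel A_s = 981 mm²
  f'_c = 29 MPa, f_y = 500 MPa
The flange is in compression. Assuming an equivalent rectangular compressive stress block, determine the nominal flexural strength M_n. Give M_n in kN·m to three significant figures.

Tension: T = A_s f_y = 981 × 500 = 490500 N.
Try a within the flange: a = T/(0.85 f'_c b_f) = 490500/(0.85 × 29 × 1700) = 11.71 mm.
Since a = 11.71 ≤ h_f = 105 mm, the stress block lies entirely in the flange; analyse as a rectangular beam of width b_f.
M_n = T(d − a/2) = 490500 × (550 − 5.855) = 266.90 × 10⁶ N·mm.
M_n = 266.90 kN·m.

M_n ≈ 267 kN·m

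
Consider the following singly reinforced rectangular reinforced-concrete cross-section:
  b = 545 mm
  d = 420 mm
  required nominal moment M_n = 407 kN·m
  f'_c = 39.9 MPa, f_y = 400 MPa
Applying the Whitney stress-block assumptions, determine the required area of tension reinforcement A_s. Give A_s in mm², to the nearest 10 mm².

With M_n = 0.85 f'_c a b (d − a/2), solve the quadratic for a:
a = d − √(d² − 2M_n/(0.85 f'_c b)) = 420 − √(420² − 2 × 407×10⁶/(0.85 × 39.9 × 545)) = 56.19 mm.
A_s = 0.85 f'_c a b / f_y = 0.85 × 39.9 × 56.19 × 545 / 400 = 2596.5 mm².

A_s ≈ 2600 mm²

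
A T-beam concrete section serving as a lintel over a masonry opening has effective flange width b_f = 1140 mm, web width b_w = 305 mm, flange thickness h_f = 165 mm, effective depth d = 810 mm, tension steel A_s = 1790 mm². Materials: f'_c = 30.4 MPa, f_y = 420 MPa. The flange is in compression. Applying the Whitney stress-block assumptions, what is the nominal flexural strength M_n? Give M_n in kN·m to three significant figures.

M_n ≈ 599 kN·m

Tension: T = A_s f_y = 1790 × 420 = 751800 N.
Try a within the flange: a = T/(0.85 f'_c b_f) = 751800/(0.85 × 30.4 × 1140) = 25.52 mm.
Since a = 25.52 ≤ h_f = 165 mm, the stress block lies entirely in the flange; analyse as a rectangular beam of width b_f.
M_n = T(d − a/2) = 751800 × (810 − 12.76) = 599.37 × 10⁶ N·mm.
M_n = 599.37 kN·m.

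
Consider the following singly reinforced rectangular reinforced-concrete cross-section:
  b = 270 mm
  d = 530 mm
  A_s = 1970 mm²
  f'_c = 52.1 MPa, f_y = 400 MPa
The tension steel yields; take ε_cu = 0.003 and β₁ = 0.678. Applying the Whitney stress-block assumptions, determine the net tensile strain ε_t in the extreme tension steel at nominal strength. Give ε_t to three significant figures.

ε_t ≈ 0.0134

a = A_s f_y/(0.85 f'_c b) = 65.90 mm.
β₁ = 0.678, so c = a/β₁ = 65.90/0.678 = 97.20 mm.
From the linear strain diagram with ε_cu = 0.003: ε_t = 0.003 (d − c)/c = 0.003 × (530 − 97.20)/97.20 = 0.0134.
Since ε_t ≥ 0.005, the section is tension-controlled.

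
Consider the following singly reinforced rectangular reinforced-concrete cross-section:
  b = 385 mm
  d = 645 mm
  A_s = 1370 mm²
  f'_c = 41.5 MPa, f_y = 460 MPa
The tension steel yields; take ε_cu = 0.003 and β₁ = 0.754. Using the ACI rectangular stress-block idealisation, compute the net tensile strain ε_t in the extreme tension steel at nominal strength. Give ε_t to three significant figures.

ε_t ≈ 0.0284

a = A_s f_y/(0.85 f'_c b) = 46.40 mm.
β₁ = 0.754, so c = a/β₁ = 46.40/0.754 = 61.54 mm.
From the linear strain diagram with ε_cu = 0.003: ε_t = 0.003 (d − c)/c = 0.003 × (645 − 61.54)/61.54 = 0.0284.
Since ε_t ≥ 0.005, the section is tension-controlled.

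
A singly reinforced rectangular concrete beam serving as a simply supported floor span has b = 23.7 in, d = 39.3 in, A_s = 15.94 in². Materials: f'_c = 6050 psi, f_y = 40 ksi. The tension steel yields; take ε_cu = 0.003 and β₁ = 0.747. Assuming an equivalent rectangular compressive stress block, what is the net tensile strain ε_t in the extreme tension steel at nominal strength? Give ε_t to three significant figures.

ε_t ≈ 0.0138

a = A_s f_y/(0.85 f'_c b) = 5.231 in.
β₁ = 0.747, so c = a/β₁ = 5.231/0.747 = 7.003 in.
From the linear strain diagram with ε_cu = 0.003: ε_t = 0.003 (d − c)/c = 0.003 × (39.3 − 7.003)/7.003 = 0.0138.
Since ε_t ≥ 0.005, the section is tension-controlled.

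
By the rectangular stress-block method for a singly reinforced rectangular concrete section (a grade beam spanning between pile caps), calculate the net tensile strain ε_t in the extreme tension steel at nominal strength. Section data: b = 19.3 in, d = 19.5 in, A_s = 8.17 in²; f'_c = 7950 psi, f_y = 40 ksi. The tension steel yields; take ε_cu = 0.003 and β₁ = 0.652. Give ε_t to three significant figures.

ε_t ≈ 0.0122

a = A_s f_y/(0.85 f'_c b) = 2.506 in.
β₁ = 0.652, so c = a/β₁ = 2.506/0.652 = 3.844 in.
From the linear strain diagram with ε_cu = 0.003: ε_t = 0.003 (d − c)/c = 0.003 × (19.5 − 3.844)/3.844 = 0.0122.
Since ε_t ≥ 0.005, the section is tension-controlled.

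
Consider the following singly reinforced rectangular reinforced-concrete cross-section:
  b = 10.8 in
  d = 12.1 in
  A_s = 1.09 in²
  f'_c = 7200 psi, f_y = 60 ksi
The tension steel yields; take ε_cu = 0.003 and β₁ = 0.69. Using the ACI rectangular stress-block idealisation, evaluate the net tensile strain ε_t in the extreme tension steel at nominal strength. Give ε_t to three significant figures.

a = A_s f_y/(0.85 f'_c b) = 0.989 in.
β₁ = 0.69, so c = a/β₁ = 0.989/0.69 = 1.433 in.
From the linear strain diagram with ε_cu = 0.003: ε_t = 0.003 (d − c)/c = 0.003 × (12.1 − 1.433)/1.433 = 0.0223.
Since ε_t ≥ 0.005, the section is tension-controlled.

ε_t ≈ 0.0223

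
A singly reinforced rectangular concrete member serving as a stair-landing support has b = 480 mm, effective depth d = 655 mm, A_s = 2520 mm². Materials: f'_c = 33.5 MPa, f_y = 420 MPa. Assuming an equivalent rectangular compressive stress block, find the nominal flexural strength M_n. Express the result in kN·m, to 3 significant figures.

M_n ≈ 652 kN·m

T = A_s f_y = 2520 × 420 = 1058400 N = 1058.4 kN.
From C = T: a = T/(0.85 f'_c b) = 1058400/(0.85 × 33.5 × 480) = 77.44 mm.
M_n = T(d − a/2) = 1058.4 kN × (655 − 38.72) mm = 652.27 kN·m.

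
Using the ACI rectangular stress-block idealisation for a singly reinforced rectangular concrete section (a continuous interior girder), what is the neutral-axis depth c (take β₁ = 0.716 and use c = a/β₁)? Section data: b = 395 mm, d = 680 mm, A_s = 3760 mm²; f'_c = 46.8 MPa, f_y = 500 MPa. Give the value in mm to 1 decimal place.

T = A_s f_y = 3760 × 500 = 1880000 N = 1880 kN.
Setting C = 0.85 f'_c a b equal to T: a = 1880000/(0.85 × 46.8 × 395) = 119.645 mm.
With β₁ = 0.716, c = a/β₁ = 119.645/0.716 = 167.1 mm.

c ≈ 167.1 mm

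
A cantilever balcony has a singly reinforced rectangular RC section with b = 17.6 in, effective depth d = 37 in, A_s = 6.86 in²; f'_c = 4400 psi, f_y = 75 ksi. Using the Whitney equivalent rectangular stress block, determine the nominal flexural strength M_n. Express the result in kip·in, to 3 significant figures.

M_n ≈ 17000 kip·in

T = A_s f_y = 6.86 × 75 = 514.5 kips.
a = T/(0.85 f'_c b) = 514.5/(0.85 × 4.4 × 17.6) = 7.816 in.
M_n = T(d − a/2) = 514.5 × (37 − 3.908) = 17025.8 kip·in.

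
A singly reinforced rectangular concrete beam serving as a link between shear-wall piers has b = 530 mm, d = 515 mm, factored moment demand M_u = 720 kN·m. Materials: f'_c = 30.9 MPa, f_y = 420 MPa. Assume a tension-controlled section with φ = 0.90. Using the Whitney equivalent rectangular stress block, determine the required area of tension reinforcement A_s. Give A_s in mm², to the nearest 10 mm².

M_n = M_u/φ = 720/0.90 = 800 kN·m.
With M_n = 0.85 f'_c a b (d − a/2), solve the quadratic for a:
a = d − √(d² − 2M_n/(0.85 f'_c b)) = 515 − √(515² − 2 × 800×10⁶/(0.85 × 30.9 × 530)) = 127.33 mm.
A_s = 0.85 f'_c a b / f_y = 0.85 × 30.9 × 127.33 × 530 / 420 = 4220.2 mm².

A_s ≈ 4220 mm²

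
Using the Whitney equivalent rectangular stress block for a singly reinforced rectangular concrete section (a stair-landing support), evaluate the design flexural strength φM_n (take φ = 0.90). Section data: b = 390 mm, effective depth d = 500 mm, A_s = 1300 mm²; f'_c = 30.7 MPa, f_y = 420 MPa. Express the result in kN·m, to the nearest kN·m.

φM_n ≈ 233 kN·m

T = A_s f_y = 1300 × 420 = 546000 N = 546 kN.
From C = T: a = T/(0.85 f'_c b) = 546000/(0.85 × 30.7 × 390) = 53.65 mm.
M_n = T(d − a/2) = 546 kN × (500 − 26.825) mm = 258.35 kN·m.
φM_n = 0.90 × 258.35 = 232.52 kN·m.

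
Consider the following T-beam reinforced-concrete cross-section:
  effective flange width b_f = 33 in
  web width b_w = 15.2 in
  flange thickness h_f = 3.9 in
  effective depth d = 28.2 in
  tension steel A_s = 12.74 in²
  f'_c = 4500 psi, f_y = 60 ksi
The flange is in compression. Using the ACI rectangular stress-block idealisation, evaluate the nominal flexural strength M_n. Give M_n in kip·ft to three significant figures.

Tension: T = A_s f_y = 12.74 × 60 = 764.4 kips.
Try a within the flange: a = T/(0.85 f'_c b_f) = 764.4/(0.85 × 4.5 × 33) = 6.056 in.
a = 6.056 > h_f = 3.9 in: the block extends into the web. Split into flange-overhang and web parts.
C_f = 0.85 f'_c (b_f − b_w) h_f = 0.85 × 4.5 × (33 − 15.2) × 3.9 = 265.5 kips.
Remaining web compression depth: a_w = (T − C_f)/(0.85 f'_c b_w) = (764.4 − 265.5)/(0.85 × 4.5 × 15.2) = 8.581 in.
M_n = C_f(d − h_f/2) + (T − C_f)(d − a_w/2) = 265.5 × (28.2 − 1.95) + 498.9 × (28.2 − 4.2905) = 6969.4 + 11928.4 = 18897.8 kip·in.
M_n = 18897.8/12 = 1574.82 kip·ft.

M_n ≈ 1570 kip·ft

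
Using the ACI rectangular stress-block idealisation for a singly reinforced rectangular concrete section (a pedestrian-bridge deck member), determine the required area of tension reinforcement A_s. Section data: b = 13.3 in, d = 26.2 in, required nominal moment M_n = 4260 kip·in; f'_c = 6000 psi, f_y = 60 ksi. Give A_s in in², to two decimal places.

A_s ≈ 2.85 in²

From M_n = 0.85 f'_c a b (d − a/2):
a = d − √(d² − 2M_n/(0.85 f'_c b)) = 26.2 − √(26.2² − 2 × 4260/(0.85 × 6 × 13.3)) = 2.518 in.
A_s = 0.85 f'_c a b / f_y = 0.85 × 6 × 2.518 × 13.3 / 60 = 2.847 in².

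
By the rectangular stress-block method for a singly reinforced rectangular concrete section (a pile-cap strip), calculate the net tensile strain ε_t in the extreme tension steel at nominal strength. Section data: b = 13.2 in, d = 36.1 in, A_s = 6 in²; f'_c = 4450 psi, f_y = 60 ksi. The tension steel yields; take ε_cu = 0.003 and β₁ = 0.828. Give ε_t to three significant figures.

a = A_s f_y/(0.85 f'_c b) = 7.210 in.
β₁ = 0.828, so c = a/β₁ = 7.210/0.828 = 8.708 in.
From the linear strain diagram with ε_cu = 0.003: ε_t = 0.003 (d − c)/c = 0.003 × (36.1 − 8.708)/8.708 = 0.00944.
Since ε_t ≥ 0.005, the section is tension-controlled.

ε_t ≈ 0.00944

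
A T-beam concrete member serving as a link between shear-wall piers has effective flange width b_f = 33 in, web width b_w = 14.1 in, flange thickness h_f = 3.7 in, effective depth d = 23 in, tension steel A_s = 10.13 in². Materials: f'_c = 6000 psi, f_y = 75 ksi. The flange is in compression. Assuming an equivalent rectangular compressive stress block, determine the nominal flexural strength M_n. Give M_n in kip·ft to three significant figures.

Tension: T = A_s f_y = 10.13 × 75 = 759.75 kips.
Try a within the flange: a = T/(0.85 f'_c b_f) = 759.75/(0.85 × 6 × 33) = 4.514 in.
a = 4.514 > h_f = 3.7 in: the block extends into the web. Split into flange-overhang and web parts.
C_f = 0.85 f'_c (b_f − b_w) h_f = 0.85 × 6 × (33 − 14.1) × 3.7 = 356.6 kips.
Remaining web compression depth: a_w = (T − C_f)/(0.85 f'_c b_w) = (759.75 − 356.6)/(0.85 × 6 × 14.1) = 5.606 in.
M_n = C_f(d − h_f/2) + (T − C_f)(d − a_w/2) = 356.6 × (23 − 1.85) + 403.15 × (23 − 2.803) = 7542.1 + 8142.4 = 15684.5 kip·in.
M_n = 15684.5/12 = 1307.04 kip·ft.

M_n ≈ 1310 kip·ft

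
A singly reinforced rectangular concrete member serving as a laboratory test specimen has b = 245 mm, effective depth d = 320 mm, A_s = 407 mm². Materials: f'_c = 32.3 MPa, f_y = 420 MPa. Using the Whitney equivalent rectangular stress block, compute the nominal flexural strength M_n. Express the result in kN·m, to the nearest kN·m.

T = A_s f_y = 407 × 420 = 170940 N = 170.94 kN.
From C = T: a = T/(0.85 f'_c b) = 170940/(0.85 × 32.3 × 245) = 25.41 mm.
M_n = T(d − a/2) = 170.94 kN × (320 − 12.705) mm = 52.53 kN·m.

M_n ≈ 53 kN·m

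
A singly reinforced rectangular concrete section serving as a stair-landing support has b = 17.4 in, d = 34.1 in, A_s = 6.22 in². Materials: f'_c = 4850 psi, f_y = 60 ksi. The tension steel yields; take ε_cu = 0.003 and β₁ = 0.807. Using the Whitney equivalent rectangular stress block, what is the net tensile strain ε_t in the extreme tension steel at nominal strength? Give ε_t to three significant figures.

a = A_s f_y/(0.85 f'_c b) = 5.203 in.
β₁ = 0.807, so c = a/β₁ = 5.203/0.807 = 6.447 in.
From the linear strain diagram with ε_cu = 0.003: ε_t = 0.003 (d − c)/c = 0.003 × (34.1 − 6.447)/6.447 = 0.0129.
Since ε_t ≥ 0.005, the section is tension-controlled.

ε_t ≈ 0.0129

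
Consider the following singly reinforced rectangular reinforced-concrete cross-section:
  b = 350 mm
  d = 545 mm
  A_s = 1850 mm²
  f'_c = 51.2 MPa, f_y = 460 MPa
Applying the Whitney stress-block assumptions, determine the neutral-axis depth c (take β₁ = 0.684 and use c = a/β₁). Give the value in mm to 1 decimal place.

c ≈ 81.7 mm

T = A_s f_y = 1850 × 460 = 851000 N = 851 kN.
Setting C = 0.85 f'_c a b equal to T: a = 851000/(0.85 × 51.2 × 350) = 55.869 mm.
With β₁ = 0.684, c = a/β₁ = 55.869/0.684 = 81.7 mm.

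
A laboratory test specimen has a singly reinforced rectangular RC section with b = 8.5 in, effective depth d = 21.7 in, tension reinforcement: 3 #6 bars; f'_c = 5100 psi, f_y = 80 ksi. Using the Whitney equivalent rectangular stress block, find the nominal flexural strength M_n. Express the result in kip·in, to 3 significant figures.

A_s = 3 × 0.44 = 1.32 in².
T = A_s f_y = 1.32 × 80 = 105.6 kips.
a = T/(0.85 f'_c b) = 105.6/(0.85 × 5.1 × 8.5) = 2.866 in.
M_n = T(d − a/2) = 105.6 × (21.7 − 1.433) = 2140.2 kip·in.

M_n ≈ 2140 kip·in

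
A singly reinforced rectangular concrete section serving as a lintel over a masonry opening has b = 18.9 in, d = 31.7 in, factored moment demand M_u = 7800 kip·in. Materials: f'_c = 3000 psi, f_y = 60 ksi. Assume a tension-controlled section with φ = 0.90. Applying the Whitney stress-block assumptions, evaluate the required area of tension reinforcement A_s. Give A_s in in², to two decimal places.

A_s ≈ 5.06 in²

M_n = M_u/φ = 7800/0.90 = 8666.67 kip·in.
From M_n = 0.85 f'_c a b (d − a/2):
a = d − √(d² − 2M_n/(0.85 f'_c b)) = 31.7 − √(31.7² − 2 × 8666.67/(0.85 × 3 × 18.9)) = 6.298 in.
A_s = 0.85 f'_c a b / f_y = 0.85 × 3 × 6.298 × 18.9 / 60 = 5.059 in².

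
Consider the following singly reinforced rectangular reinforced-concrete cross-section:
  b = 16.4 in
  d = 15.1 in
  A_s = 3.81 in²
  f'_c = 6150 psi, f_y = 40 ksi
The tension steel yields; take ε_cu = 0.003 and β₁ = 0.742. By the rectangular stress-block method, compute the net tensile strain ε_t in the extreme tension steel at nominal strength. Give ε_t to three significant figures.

a = A_s f_y/(0.85 f'_c b) = 1.778 in.
β₁ = 0.742, so c = a/β₁ = 1.778/0.742 = 2.396 in.
From the linear strain diagram with ε_cu = 0.003: ε_t = 0.003 (d − c)/c = 0.003 × (15.1 − 2.396)/2.396 = 0.0159.
Since ε_t ≥ 0.005, the section is tension-controlled.

ε_t ≈ 0.0159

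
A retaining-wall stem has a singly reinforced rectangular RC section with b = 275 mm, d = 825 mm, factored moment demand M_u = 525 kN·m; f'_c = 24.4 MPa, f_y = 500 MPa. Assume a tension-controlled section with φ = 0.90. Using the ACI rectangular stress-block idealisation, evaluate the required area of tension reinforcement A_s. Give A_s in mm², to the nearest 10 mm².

M_n = M_u/φ = 525/0.90 = 583.333 kN·m.
With M_n = 0.85 f'_c a b (d − a/2), solve the quadratic for a:
a = d − √(d² − 2M_n/(0.85 f'_c b)) = 825 − √(825² − 2 × 583.333×10⁶/(0.85 × 24.4 × 275)) = 135.02 mm.
A_s = 0.85 f'_c a b / f_y = 0.85 × 24.4 × 135.02 × 275 / 500 = 1540.2 mm².

A_s ≈ 1540 mm²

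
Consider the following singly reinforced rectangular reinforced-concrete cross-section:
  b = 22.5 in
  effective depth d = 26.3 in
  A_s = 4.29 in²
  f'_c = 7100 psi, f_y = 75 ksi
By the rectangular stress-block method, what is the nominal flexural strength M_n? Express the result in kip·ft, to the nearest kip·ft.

T = A_s f_y = 4.29 × 75 = 321.75 kips.
a = T/(0.85 f'_c b) = 321.75/(0.85 × 7.1 × 22.5) = 2.370 in.
M_n = T(d − a/2) = 321.75 × (26.3 − 1.185) = 8080.8 kip·in = 8080.8/12 = 673.40 kip·ft.

M_n ≈ 673 kip·ft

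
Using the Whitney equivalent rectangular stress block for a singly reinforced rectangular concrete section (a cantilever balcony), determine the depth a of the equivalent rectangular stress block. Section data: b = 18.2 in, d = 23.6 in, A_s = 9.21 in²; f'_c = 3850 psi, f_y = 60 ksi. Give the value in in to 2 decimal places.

T = A_s f_y = 9.21 × 60 = 552.6 kips.
a = T/(0.85 f'_c b) = 552.6/(0.85 × 3.85 × 18.2) = 9.28 in.

a ≈ 9.28 in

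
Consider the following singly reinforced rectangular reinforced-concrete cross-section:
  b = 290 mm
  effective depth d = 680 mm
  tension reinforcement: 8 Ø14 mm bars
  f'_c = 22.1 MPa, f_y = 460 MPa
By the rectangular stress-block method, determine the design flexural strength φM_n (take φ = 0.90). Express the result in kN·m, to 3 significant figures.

A_s = 8 × 154 = 1232 mm².
T = A_s f_y = 1232 × 460 = 566720 N = 566.72 kN.
From C = T: a = T/(0.85 f'_c b) = 566720/(0.85 × 22.1 × 290) = 104.03 mm.
M_n = T(d − a/2) = 566.72 kN × (680 − 52.015) mm = 355.89 kN·m.
φM_n = 0.90 × 355.89 = 320.30 kN·m.

φM_n ≈ 320 kN·m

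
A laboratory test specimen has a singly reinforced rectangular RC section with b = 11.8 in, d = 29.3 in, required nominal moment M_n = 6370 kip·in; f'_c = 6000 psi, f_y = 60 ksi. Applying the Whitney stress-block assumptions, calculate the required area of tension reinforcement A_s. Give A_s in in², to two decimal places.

From M_n = 0.85 f'_c a b (d − a/2):
a = d − √(d² − 2M_n/(0.85 f'_c b)) = 29.3 − √(29.3² − 2 × 6370/(0.85 × 6 × 11.8)) = 3.868 in.
A_s = 0.85 f'_c a b / f_y = 0.85 × 6 × 3.868 × 11.8 / 60 = 3.880 in².

A_s ≈ 3.88 in²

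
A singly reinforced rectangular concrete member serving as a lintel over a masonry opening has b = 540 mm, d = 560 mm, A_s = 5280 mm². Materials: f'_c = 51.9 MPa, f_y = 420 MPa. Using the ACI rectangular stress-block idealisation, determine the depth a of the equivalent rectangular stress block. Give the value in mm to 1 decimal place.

a ≈ 93.1 mm

T = A_s f_y = 5280 × 420 = 2217600 N = 2217.6 kN.
Setting C = 0.85 f'_c a b equal to T: a = 2217600/(0.85 × 51.9 × 540) = 93.1 mm.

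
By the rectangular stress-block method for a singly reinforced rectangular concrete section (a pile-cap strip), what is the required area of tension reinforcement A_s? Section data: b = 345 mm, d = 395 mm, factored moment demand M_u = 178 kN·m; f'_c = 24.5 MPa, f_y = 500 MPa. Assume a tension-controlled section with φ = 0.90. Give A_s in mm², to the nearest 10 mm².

M_n = M_u/φ = 178/0.90 = 197.778 kN·m.
With M_n = 0.85 f'_c a b (d − a/2), solve the quadratic for a:
a = d − √(d² − 2M_n/(0.85 f'_c b)) = 395 − √(395² − 2 × 197.778×10⁶/(0.85 × 24.5 × 345)) = 77.24 mm.
A_s = 0.85 f'_c a b / f_y = 0.85 × 24.5 × 77.24 × 345 / 500 = 1109.9 mm².

A_s ≈ 1110 mm²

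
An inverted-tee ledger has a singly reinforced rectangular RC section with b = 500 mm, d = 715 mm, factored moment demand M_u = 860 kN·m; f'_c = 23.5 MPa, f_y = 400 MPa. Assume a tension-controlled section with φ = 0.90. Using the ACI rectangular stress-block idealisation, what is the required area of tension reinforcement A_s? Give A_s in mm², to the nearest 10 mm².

A_s ≈ 3730 mm²

M_n = M_u/φ = 860/0.90 = 955.556 kN·m.
With M_n = 0.85 f'_c a b (d − a/2), solve the quadratic for a:
a = d − √(d² − 2M_n/(0.85 f'_c b)) = 715 − √(715² − 2 × 955.556×10⁶/(0.85 × 23.5 × 500)) = 149.43 mm.
A_s = 0.85 f'_c a b / f_y = 0.85 × 23.5 × 149.43 × 500 / 400 = 3731.1 mm².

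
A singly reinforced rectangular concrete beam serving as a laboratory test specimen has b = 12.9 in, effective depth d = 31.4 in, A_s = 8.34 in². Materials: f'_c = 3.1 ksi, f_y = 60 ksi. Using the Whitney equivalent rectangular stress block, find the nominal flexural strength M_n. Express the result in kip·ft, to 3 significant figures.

T = A_s f_y = 8.34 × 60 = 500.4 kips.
a = T/(0.85 f'_c b) = 500.4/(0.85 × 3.1 × 12.9) = 14.721 in.
M_n = T(d − a/2) = 500.4 × (31.4 − 7.3605) = 12029.4 kip·in = 12029.4/12 = 1002.45 kip·ft.

M_n ≈ 1000 kip·ft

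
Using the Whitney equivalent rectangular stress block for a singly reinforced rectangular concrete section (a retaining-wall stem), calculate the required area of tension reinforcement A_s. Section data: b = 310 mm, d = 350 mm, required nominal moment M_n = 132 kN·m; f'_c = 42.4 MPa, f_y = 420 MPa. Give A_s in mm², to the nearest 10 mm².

With M_n = 0.85 f'_c a b (d − a/2), solve the quadratic for a:
a = d − √(d² − 2M_n/(0.85 f'_c b)) = 350 − √(350² − 2 × 132×10⁶/(0.85 × 42.4 × 310)) = 35.56 mm.
A_s = 0.85 f'_c a b / f_y = 0.85 × 42.4 × 35.56 × 310 / 420 = 945.9 mm².

A_s ≈ 950 mm²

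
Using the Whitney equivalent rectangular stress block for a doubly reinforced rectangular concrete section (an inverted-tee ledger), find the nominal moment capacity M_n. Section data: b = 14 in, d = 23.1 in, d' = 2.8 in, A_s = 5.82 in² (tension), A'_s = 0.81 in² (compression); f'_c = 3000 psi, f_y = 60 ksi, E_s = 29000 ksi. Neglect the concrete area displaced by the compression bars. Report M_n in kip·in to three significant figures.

M_n ≈ 6660 kip·in

Assume both steels yield.
a = (A_s − A'_s) f_y/(0.85 f'_c b) = (5.82 − 0.81) × 60/(0.85 × 3 × 14) = 8.420 in.
c = a/β₁ = 8.420/0.85 = 9.906 in; ε'_s = 0.003(c − d')/c = 0.0022 ≥ ε_y = 0.0021, so the compression steel yields.
M_n = (A_s − A'_s) f_y (d − a/2) + A'_s f_y (d − d') = 300.6 × (23.1 − 4.21) + 48.6 × (23.1 − 2.8) = 5678.3 + 986.6 = 6664.9 kip·in.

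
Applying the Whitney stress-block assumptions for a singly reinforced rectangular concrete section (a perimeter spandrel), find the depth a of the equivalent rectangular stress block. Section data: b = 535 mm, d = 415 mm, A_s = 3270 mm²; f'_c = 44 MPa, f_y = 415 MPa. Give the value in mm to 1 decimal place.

a ≈ 67.8 mm

T = A_s f_y = 3270 × 415 = 1357050 N = 1357.05 kN.
Setting C = 0.85 f'_c a b equal to T: a = 1357050/(0.85 × 44 × 535) = 67.8 mm.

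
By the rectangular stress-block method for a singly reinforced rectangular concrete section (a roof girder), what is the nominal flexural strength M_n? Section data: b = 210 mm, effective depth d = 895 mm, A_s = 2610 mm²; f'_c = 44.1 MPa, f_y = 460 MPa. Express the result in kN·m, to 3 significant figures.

M_n ≈ 983 kN·m

T = A_s f_y = 2610 × 460 = 1200600 N = 1200.6 kN.
From C = T: a = T/(0.85 f'_c b) = 1200600/(0.85 × 44.1 × 210) = 152.52 mm.
M_n = T(d − a/2) = 1200.6 kN × (895 − 76.26) mm = 982.98 kN·m.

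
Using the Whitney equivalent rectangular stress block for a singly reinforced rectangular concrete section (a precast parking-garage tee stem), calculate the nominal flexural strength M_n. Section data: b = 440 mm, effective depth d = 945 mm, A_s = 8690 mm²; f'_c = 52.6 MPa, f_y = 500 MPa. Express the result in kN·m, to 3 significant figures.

T = A_s f_y = 8690 × 500 = 4345000 N = 4345 kN.
From C = T: a = T/(0.85 f'_c b) = 4345000/(0.85 × 52.6 × 440) = 220.87 mm.
M_n = T(d − a/2) = 4345 kN × (945 − 110.435) mm = 3626.18 kN·m.

M_n ≈ 3630 kN·m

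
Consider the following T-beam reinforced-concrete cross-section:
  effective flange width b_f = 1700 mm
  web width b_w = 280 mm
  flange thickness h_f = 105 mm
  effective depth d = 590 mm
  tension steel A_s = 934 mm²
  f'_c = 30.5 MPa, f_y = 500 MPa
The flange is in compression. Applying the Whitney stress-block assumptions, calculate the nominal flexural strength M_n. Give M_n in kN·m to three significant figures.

Tension: T = A_s f_y = 934 × 500 = 467000 N.
Try a within the flange: a = T/(0.85 f'_c b_f) = 467000/(0.85 × 30.5 × 1700) = 10.60 mm.
Since a = 10.60 ≤ h_f = 105 mm, the stress block lies entirely in the flange; analyse as a rectangular beam of width b_f.
M_n = T(d − a/2) = 467000 × (590 − 5.3) = 273.05 × 10⁶ N·mm.
M_n = 273.05 kN·m.

M_n ≈ 273 kN·m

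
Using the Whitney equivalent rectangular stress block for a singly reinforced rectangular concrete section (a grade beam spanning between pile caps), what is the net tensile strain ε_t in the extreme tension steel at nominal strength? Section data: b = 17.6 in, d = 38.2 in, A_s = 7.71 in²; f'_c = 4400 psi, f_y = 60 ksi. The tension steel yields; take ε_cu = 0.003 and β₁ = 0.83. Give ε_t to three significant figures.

ε_t ≈ 0.0105

a = A_s f_y/(0.85 f'_c b) = 7.028 in.
β₁ = 0.83, so c = a/β₁ = 7.028/0.83 = 8.467 in.
From the linear strain diagram with ε_cu = 0.003: ε_t = 0.003 (d − c)/c = 0.003 × (38.2 − 8.467)/8.467 = 0.0105.
Since ε_t ≥ 0.005, the section is tension-controlled.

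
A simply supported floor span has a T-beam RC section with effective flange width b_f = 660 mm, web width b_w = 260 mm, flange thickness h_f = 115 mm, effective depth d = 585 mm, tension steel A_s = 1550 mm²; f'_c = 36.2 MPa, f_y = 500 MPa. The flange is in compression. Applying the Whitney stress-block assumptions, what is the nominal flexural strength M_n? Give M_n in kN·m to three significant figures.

Tension: T = A_s f_y = 1550 × 500 = 775000 N.
Try a within the flange: a = T/(0.85 f'_c b_f) = 775000/(0.85 × 36.2 × 660) = 38.16 mm.
Since a = 38.16 ≤ h_f = 115 mm, the stress block lies entirely in the flange; analyse as a rectangular beam of width b_f.
M_n = T(d − a/2) = 775000 × (585 − 19.08) = 438.59 × 10⁶ N·mm.
M_n = 438.59 kN·m.

M_n ≈ 439 kN·m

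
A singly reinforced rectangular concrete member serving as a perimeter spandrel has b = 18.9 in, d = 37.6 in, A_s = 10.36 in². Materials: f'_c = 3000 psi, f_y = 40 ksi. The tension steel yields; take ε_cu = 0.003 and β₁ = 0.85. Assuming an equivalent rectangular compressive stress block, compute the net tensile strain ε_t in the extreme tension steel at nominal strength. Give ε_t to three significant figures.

a = A_s f_y/(0.85 f'_c b) = 8.598 in.
β₁ = 0.85, so c = a/β₁ = 8.598/0.85 = 10.115 in.
From the linear strain diagram with ε_cu = 0.003: ε_t = 0.003 (d − c)/c = 0.003 × (37.6 − 10.115)/10.115 = 0.00815.
Since ε_t ≥ 0.005, the section is tension-controlled.

ε_t ≈ 0.00815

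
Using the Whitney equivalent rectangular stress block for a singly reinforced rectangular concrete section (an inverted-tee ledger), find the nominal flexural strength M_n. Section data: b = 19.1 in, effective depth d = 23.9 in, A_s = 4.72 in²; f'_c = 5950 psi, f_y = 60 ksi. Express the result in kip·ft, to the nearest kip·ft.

M_n ≈ 529 kip·ft

T = A_s f_y = 4.72 × 60 = 283.2 kips.
a = T/(0.85 f'_c b) = 283.2/(0.85 × 5.95 × 19.1) = 2.932 in.
M_n = T(d − a/2) = 283.2 × (23.9 − 1.466) = 6353.3 kip·in = 6353.3/12 = 529.44 kip·ft.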